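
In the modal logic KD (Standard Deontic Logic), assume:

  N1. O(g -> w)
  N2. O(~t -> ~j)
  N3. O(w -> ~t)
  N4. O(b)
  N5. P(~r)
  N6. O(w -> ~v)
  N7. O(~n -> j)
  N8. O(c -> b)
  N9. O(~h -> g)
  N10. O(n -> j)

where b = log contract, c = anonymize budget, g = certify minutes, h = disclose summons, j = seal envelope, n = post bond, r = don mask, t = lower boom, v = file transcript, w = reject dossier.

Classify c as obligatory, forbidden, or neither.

Premise 8 is O(c -> b); even if O(b) held, inferring O(c) would be affirming the consequent — invalid.
No premise or chain of K-axiom applications forces O(c), and none forces O(~c). So c is neither obligatory nor forbidden under these norms.

Neither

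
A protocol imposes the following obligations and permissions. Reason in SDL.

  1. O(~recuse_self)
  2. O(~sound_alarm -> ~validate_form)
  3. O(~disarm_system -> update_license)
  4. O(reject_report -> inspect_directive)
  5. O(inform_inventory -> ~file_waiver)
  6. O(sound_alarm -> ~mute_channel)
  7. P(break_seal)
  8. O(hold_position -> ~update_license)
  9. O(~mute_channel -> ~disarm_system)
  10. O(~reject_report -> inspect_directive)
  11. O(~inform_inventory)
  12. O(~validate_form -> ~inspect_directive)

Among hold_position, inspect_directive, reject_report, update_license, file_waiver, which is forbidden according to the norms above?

hold_position

By case analysis on reject_report: premise 4 gives O(reject_report -> inspect_directive) and premise 10 gives O(~reject_report -> inspect_directive), so O(inspect_directive) either way.
Premise 12 is O(~validate_form -> ~inspect_directive); contrapositively O(inspect_directive -> validate_form). Since O(inspect_directive) holds, K gives O(validate_form).
The contrapositive of premise 2 (O(~sound_alarm -> ~validate_form)) is O(validate_form -> sound_alarm), and O(validate_form) is already established, so O(sound_alarm).
From O(sound_alarm) and premise 6, O(sound_alarm -> ~mute_channel), we obtain O(~mute_channel).
Premise 9 is O(~mute_channel -> ~disarm_system); since O(~mute_channel), deontic closure gives O(~disarm_system).
Premise 3 is O(~disarm_system -> update_license); since O(~disarm_system), deontic closure gives O(update_license).
The contrapositive of premise 8 (O(hold_position -> ~update_license)) is O(update_license -> ~hold_position), and O(update_license) is already established, so O(~hold_position).
So O(~hold_position) holds, i.e. hold_position is forbidden. None of the other listed options is forbidden under the premises.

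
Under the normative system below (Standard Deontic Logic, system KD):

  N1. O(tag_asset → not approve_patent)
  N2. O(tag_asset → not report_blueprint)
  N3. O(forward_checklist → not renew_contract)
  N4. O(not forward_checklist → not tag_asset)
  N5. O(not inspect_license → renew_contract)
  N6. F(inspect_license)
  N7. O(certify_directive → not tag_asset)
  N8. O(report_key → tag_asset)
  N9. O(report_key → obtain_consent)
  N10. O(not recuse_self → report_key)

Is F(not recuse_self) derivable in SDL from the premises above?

Yes

Premise 6 is F(inspect_license), i.e. O(not inspect_license).
From O(not inspect_license) and premise 5, O(not inspect_license → renew_contract), we obtain O(renew_contract).
The contrapositive of premise 3 (O(forward_checklist → not renew_contract)) is O(renew_contract → not forward_checklist), and O(renew_contract) is already established, so O(not forward_checklist).
Premise 4 is O(not forward_checklist → not tag_asset); since O(not forward_checklist), deontic closure gives O(not tag_asset).
Premise 8 is O(report_key → tag_asset); contrapositively O(not tag_asset → not report_key). Since O(not tag_asset) holds, K gives O(not report_key).
Premise 10 is O(not recuse_self → report_key); contrapositively O(not report_key → recuse_self). Since O(not report_key) holds, K gives O(recuse_self).
Premises 1, 2, 7, 9 do not contribute to this derivation.
So O(recuse_self) holds, i.e. F(not recuse_self). The claim follows.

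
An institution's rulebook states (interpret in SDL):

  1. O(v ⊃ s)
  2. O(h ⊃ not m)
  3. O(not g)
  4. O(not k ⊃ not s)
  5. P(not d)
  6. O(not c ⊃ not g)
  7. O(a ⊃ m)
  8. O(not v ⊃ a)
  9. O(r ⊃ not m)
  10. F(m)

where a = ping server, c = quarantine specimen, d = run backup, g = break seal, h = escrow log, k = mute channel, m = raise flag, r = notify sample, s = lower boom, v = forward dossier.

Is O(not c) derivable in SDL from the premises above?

Premise 6 is O(not c ⊃ not g); even if O(not g) held, inferring O(not c) would be affirming the consequent — invalid.
No other premise forces O(not c). An ideal world satisfying every premise can still have not c false, so O(not c) is not derivable.

No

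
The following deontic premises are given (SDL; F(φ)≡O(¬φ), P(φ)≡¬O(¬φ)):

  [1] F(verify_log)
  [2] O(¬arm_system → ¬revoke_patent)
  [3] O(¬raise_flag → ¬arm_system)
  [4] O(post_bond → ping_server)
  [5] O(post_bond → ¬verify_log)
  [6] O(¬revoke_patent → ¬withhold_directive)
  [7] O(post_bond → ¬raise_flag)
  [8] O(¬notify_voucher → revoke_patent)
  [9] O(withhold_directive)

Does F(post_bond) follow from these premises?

Yes

Premise 9 gives O(withhold_directive).
Premise 6, O(¬revoke_patent → ¬withhold_directive), contraposes to O(withhold_directive → revoke_patent); with O(withhold_directive) we get O(revoke_patent).
The contrapositive of premise 2 (O(¬arm_system → ¬revoke_patent)) is O(revoke_patent → arm_system), and O(revoke_patent) is already established, so O(arm_system).
Premise 3, O(¬raise_flag → ¬arm_system), contraposes to O(arm_system → raise_flag); with O(arm_system) we get O(raise_flag).
Premise 7, O(post_bond → ¬raise_flag), contraposes to O(raise_flag → ¬post_bond); with O(raise_flag) we get O(¬post_bond).
Premises 1, 4, 5, 8 do not contribute to this derivation.
So O(¬post_bond) holds, i.e. F(post_bond). The claim follows.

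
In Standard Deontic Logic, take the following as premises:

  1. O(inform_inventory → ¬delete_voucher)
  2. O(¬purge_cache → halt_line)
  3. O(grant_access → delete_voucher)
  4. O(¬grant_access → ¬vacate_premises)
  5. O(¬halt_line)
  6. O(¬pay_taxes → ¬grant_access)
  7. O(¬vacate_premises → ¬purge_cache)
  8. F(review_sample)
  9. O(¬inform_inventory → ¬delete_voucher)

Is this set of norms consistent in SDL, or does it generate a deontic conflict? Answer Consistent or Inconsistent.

Inconsistent

Premises 9 and 1 cover both cases: O(¬inform_inventory → ¬delete_voucher) and O(inform_inventory → ¬delete_voucher). Since ¬inform_inventory ∨ inform_inventory is a tautology, O(¬delete_voucher) follows.
The contrapositive of premise 3 (O(grant_access → delete_voucher)) is O(¬delete_voucher → ¬grant_access), and O(¬delete_voucher) is already established, so O(¬grant_access).
From O(¬grant_access) and premise 4, O(¬grant_access → ¬vacate_premises), we obtain O(¬vacate_premises).
Premise 7 is O(¬vacate_premises → ¬purge_cache); since O(¬vacate_premises), deontic closure gives O(¬purge_cache).
Premise 2 is O(¬purge_cache → halt_line); since O(¬purge_cache), deontic closure gives O(halt_line).
But premise 5 directly asserts O(¬halt_line).
We now have both O(halt_line) and O(¬halt_line) — halt_line is simultaneously obligatory and forbidden, violating the D-axiom.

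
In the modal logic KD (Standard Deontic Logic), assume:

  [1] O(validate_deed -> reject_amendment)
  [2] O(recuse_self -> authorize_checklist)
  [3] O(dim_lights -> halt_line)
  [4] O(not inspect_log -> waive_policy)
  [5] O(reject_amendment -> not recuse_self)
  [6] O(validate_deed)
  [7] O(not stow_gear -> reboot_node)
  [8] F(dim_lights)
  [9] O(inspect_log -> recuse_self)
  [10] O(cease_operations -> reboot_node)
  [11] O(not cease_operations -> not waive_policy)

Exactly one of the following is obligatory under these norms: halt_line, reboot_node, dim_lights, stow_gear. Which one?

reboot_node

From premise 6 we have O(validate_deed).
Applying K to premise 1 (O(validate_deed -> reject_amendment)) and O(validate_deed) yields O(reject_amendment).
With premise 5, O(reject_amendment -> not recuse_self), the K-axiom yields O(not recuse_self).
The contrapositive of premise 9 (O(inspect_log -> recuse_self)) is O(not recuse_self -> not inspect_log), and O(not recuse_self) is already established, so O(not inspect_log).
Premise 4 is O(not inspect_log -> waive_policy); since O(not inspect_log), deontic closure gives O(waive_policy).
Premise 11, O(not cease_operations -> not waive_policy), contraposes to O(waive_policy -> cease_operations); with O(waive_policy) we get O(cease_operations).
With premise 10, O(cease_operations -> reboot_node), the K-axiom yields O(reboot_node).
So O(reboot_node) holds — reboot_node is obligatory. None of the other listed options is made obligatory by any chain of premises.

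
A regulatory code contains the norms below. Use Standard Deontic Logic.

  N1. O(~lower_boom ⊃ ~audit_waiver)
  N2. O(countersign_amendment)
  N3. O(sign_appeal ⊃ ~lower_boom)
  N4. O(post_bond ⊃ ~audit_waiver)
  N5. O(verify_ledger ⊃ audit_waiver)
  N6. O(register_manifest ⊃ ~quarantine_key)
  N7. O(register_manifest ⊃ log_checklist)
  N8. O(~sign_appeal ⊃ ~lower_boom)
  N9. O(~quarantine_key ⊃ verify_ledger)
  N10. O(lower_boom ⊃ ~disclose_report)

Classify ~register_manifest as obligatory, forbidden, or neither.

By case analysis on ~sign_appeal: premise 8 gives O(~sign_appeal ⊃ ~lower_boom) and premise 3 gives O(sign_appeal ⊃ ~lower_boom), so O(~lower_boom) either way.
With premise 1, O(~lower_boom ⊃ ~audit_waiver), the K-axiom yields O(~audit_waiver).
The contrapositive of premise 5 (O(verify_ledger ⊃ audit_waiver)) is O(~audit_waiver ⊃ ~verify_ledger), and O(~audit_waiver) is already established, so O(~verify_ledger).
Premise 9, O(~quarantine_key ⊃ verify_ledger), contraposes to O(~verify_ledger ⊃ quarantine_key); with O(~verify_ledger) we get O(quarantine_key).
Premise 6 is O(register_manifest ⊃ ~quarantine_key); contrapositively O(quarantine_key ⊃ ~register_manifest). Since O(quarantine_key) holds, K gives O(~register_manifest).
Premises 2, 4, 7, 10 do not contribute to this derivation.
Hence ~register_manifest is obligatory.

Obligatory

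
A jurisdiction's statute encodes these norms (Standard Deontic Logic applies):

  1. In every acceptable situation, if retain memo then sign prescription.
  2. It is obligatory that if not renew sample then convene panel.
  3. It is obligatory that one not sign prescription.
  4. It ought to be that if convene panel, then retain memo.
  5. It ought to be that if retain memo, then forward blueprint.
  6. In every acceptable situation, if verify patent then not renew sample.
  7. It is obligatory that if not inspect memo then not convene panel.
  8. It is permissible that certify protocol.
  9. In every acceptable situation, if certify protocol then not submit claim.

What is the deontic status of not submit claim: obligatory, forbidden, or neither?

Neither

Premise 9 is O(certify_protocol → ¬submit_claim), but O(certify_protocol) is not derivable from the premises (the permission P(certify_protocol) asserts only ¬O(¬certify_protocol), not O(certify_protocol)), so it does not yield O(¬submit_claim).
No premise or chain of K-axiom applications forces O(¬submit_claim), and none forces O(submit_claim). So ¬submit_claim is neither obligatory nor forbidden under these norms.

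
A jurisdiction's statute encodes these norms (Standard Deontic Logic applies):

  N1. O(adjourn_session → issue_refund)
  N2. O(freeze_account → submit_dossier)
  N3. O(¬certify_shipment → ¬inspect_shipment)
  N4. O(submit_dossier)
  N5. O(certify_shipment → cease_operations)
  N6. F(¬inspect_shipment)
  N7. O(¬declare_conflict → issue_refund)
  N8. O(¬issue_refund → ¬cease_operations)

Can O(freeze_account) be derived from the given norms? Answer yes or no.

No

Premise 2 is O(freeze_account → submit_dossier); even if O(submit_dossier) held, inferring O(freeze_account) would be affirming the consequent — invalid.
No other premise forces O(freeze_account). An ideal world satisfying every premise can still have freeze_account false, so O(freeze_account) is not derivable.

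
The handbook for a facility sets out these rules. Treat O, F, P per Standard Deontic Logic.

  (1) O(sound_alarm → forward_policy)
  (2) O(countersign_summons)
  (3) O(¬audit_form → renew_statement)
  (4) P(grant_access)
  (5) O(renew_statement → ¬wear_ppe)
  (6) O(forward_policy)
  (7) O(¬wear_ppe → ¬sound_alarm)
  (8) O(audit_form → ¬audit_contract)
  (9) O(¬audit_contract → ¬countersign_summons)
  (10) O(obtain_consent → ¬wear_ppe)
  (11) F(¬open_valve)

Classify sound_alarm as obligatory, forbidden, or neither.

Forbidden

From premise 2 we have O(countersign_summons).
Premise 9, O(¬audit_contract → ¬countersign_summons), contraposes to O(countersign_summons → audit_contract); with O(countersign_summons) we get O(audit_contract).
The contrapositive of premise 8 (O(audit_form → ¬audit_contract)) is O(audit_contract → ¬audit_form), and O(audit_contract) is already established, so O(¬audit_form).
Premise 3 is O(¬audit_form → renew_statement); since O(¬audit_form), deontic closure gives O(renew_statement).
Applying K to premise 5 (O(renew_statement → ¬wear_ppe)) and O(renew_statement) yields O(¬wear_ppe).
From O(¬wear_ppe) and premise 7, O(¬wear_ppe → ¬sound_alarm), we obtain O(¬sound_alarm).
Premises 1, 4, 6, 10, 11 do not contribute to this derivation.
Thus O(¬sound_alarm), which is F(sound_alarm): sound_alarm is forbidden.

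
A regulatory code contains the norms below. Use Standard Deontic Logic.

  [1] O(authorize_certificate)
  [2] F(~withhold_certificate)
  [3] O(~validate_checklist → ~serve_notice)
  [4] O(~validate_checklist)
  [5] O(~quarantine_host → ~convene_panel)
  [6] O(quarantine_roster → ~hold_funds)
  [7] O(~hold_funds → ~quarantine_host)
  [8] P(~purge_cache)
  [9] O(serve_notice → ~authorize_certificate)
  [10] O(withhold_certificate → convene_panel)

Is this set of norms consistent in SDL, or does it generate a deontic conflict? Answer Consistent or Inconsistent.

Consistent

Premise 9 is O(serve_notice → ~authorize_certificate), but O(serve_notice) is not derivable from the premises, so it does not yield O(~authorize_certificate).
So O(~authorize_certificate) is not derivable, and the apparent clash with O(authorize_certificate) does not arise.
A world satisfying every obligation exists (e.g. authorize_certificate=true, convene_panel=true, hold_funds=true, purge_cache=false, quarantine_host=true, quarantine_roster=false, serve_notice=false, validate_checklist=false, withhold_certificate=true); no atom is both obligatory and forbidden, so the set is consistent.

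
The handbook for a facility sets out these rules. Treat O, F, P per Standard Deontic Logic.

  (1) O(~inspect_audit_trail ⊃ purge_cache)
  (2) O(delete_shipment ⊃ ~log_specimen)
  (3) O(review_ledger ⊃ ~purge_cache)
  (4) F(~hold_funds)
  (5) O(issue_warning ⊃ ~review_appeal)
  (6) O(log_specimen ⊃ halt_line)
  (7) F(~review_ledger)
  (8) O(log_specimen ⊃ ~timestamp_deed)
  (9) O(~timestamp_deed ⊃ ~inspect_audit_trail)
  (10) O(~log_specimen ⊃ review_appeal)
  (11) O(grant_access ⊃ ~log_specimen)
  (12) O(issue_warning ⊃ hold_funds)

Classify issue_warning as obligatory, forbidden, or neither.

Forbidden

Premise 7, F(~review_ledger), is equivalent to O(review_ledger).
With premise 3, O(review_ledger ⊃ ~purge_cache), the K-axiom yields O(~purge_cache).
The contrapositive of premise 1 (O(~inspect_audit_trail ⊃ purge_cache)) is O(~purge_cache ⊃ inspect_audit_trail), and O(~purge_cache) is already established, so O(inspect_audit_trail).
Premise 9, O(~timestamp_deed ⊃ ~inspect_audit_trail), contraposes to O(inspect_audit_trail ⊃ timestamp_deed); with O(inspect_audit_trail) we get O(timestamp_deed).
The contrapositive of premise 8 (O(log_specimen ⊃ ~timestamp_deed)) is O(timestamp_deed ⊃ ~log_specimen), and O(timestamp_deed) is already established, so O(~log_specimen).
With premise 10, O(~log_specimen ⊃ review_appeal), the K-axiom yields O(review_appeal).
Premise 5, O(issue_warning ⊃ ~review_appeal), contraposes to O(review_appeal ⊃ ~issue_warning); with O(review_appeal) we get O(~issue_warning).
Premises 2, 4, 6, 11, 12 do not contribute to this derivation.
Thus O(~issue_warning), which is F(issue_warning): issue_warning is forbidden.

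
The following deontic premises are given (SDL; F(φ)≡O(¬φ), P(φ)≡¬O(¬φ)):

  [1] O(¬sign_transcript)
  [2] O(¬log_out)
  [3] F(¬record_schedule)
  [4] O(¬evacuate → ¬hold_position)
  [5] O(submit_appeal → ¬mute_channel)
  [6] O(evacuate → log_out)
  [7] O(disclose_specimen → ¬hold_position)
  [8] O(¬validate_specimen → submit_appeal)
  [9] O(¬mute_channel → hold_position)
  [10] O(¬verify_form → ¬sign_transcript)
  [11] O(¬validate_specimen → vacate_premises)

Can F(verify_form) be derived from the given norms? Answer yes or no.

No

Premise 10 is O(¬verify_form → ¬sign_transcript); even if O(¬sign_transcript) held, inferring O(¬verify_form) would be affirming the consequent — invalid.
No other premise forces O(¬verify_form). An ideal world satisfying every premise can still have verify_form true, so F(verify_form) is not derivable.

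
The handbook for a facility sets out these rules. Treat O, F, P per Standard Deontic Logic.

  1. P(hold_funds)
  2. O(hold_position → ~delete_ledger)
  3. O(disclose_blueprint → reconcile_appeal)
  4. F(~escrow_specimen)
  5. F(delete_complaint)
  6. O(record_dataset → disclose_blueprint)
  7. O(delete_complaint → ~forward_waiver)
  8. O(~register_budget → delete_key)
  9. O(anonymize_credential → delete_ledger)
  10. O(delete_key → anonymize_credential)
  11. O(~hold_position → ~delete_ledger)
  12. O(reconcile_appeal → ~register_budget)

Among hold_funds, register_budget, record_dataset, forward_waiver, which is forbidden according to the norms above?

record_dataset

Premises 11 and 2 are O(~hold_position → ~delete_ledger) and O(hold_position → ~delete_ledger); every ideal world satisfies ~hold_position or hold_position, so in either case ~delete_ledger holds — hence O(~delete_ledger).
Premise 9, O(anonymize_credential → delete_ledger), contraposes to O(~delete_ledger → ~anonymize_credential); with O(~delete_ledger) we get O(~anonymize_credential).
The contrapositive of premise 10 (O(delete_key → anonymize_credential)) is O(~anonymize_credential → ~delete_key), and O(~anonymize_credential) is already established, so O(~delete_key).
Premise 8 is O(~register_budget → delete_key); contrapositively O(~delete_key → register_budget). Since O(~delete_key) holds, K gives O(register_budget).
Premise 12 is O(reconcile_appeal → ~register_budget); contrapositively O(register_budget → ~reconcile_appeal). Since O(register_budget) holds, K gives O(~reconcile_appeal).
Premise 3 is O(disclose_blueprint → reconcile_appeal); contrapositively O(~reconcile_appeal → ~disclose_blueprint). Since O(~reconcile_appeal) holds, K gives O(~disclose_blueprint).
Premise 6, O(record_dataset → disclose_blueprint), contraposes to O(~disclose_blueprint → ~record_dataset); with O(~disclose_blueprint) we get O(~record_dataset).
So O(~record_dataset) holds, i.e. record_dataset is forbidden. None of the other listed options is forbidden under the premises.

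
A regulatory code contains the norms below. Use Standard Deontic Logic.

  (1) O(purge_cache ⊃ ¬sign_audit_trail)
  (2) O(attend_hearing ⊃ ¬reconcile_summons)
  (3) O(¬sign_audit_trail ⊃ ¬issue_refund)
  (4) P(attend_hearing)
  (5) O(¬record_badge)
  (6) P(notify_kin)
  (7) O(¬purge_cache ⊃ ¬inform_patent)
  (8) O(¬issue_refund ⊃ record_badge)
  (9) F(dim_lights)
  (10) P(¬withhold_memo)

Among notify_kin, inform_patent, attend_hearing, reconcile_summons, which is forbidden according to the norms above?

inform_patent

Premise 5 gives O(¬record_badge).
The contrapositive of premise 8 (O(¬issue_refund ⊃ record_badge)) is O(¬record_badge ⊃ issue_refund), and O(¬record_badge) is already established, so O(issue_refund).
The contrapositive of premise 3 (O(¬sign_audit_trail ⊃ ¬issue_refund)) is O(issue_refund ⊃ sign_audit_trail), and O(issue_refund) is already established, so O(sign_audit_trail).
Premise 1, O(purge_cache ⊃ ¬sign_audit_trail), contraposes to O(sign_audit_trail ⊃ ¬purge_cache); with O(sign_audit_trail) we get O(¬purge_cache).
Premise 7 is O(¬purge_cache ⊃ ¬inform_patent); since O(¬purge_cache), deontic closure gives O(¬inform_patent).
So O(¬inform_patent) holds, i.e. inform_patent is forbidden. None of the other listed options is forbidden under the premises.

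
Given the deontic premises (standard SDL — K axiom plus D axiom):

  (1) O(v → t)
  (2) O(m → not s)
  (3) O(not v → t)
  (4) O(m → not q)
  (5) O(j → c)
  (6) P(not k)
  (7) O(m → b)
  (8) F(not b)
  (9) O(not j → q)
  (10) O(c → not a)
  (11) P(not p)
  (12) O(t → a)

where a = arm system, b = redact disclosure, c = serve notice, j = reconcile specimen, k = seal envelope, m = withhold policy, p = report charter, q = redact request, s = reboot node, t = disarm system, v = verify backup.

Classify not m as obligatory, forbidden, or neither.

Premises 3 and 1 cover both cases: O(not v → t) and O(v → t). Since not v ∨ v is a tautology, O(t) follows.
Premise 12 is O(t → a); since O(t), deontic closure gives O(a).
Premise 10 is O(c → not a); contrapositively O(a → not c). Since O(a) holds, K gives O(not c).
Premise 5, O(j → c), contraposes to O(not c → not j); with O(not c) we get O(not j).
With premise 9, O(not j → q), the K-axiom yields O(q).
Premise 4, O(m → not q), contraposes to O(q → not m); with O(q) we get O(not m).
Premises 2, 6, 7, 8, 11 do not contribute to this derivation.
Hence not m is obligatory.

Obligatory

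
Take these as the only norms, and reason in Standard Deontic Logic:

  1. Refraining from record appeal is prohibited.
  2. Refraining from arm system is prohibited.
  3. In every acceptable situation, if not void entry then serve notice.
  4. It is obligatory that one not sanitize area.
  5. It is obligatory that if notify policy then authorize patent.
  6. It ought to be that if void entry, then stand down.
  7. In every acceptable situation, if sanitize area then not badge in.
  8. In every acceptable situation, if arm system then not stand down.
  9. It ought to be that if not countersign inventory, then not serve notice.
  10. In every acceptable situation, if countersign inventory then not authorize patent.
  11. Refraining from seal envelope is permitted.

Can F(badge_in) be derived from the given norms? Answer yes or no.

No

Premise 7 is O(sanitize_area → ¬badge_in), but O(sanitize_area) is not derivable from the premises, so it does not yield O(¬badge_in).
No other premise forces O(¬badge_in). An ideal world satisfying every premise can still have badge_in true, so F(badge_in) is not derivable.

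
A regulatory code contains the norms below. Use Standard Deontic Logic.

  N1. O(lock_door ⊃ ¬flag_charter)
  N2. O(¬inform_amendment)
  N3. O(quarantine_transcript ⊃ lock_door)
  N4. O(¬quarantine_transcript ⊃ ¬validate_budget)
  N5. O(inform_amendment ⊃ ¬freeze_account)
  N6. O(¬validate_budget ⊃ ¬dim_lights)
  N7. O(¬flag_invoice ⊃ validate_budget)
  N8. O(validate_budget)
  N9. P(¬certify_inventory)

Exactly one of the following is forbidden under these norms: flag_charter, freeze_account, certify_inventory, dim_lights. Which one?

flag_charter

Premise 8 gives O(validate_budget).
The contrapositive of premise 4 (O(¬quarantine_transcript ⊃ ¬validate_budget)) is O(validate_budget ⊃ quarantine_transcript), and O(validate_budget) is already established, so O(quarantine_transcript).
With premise 3, O(quarantine_transcript ⊃ lock_door), the K-axiom yields O(lock_door).
From O(lock_door) and premise 1, O(lock_door ⊃ ¬flag_charter), we obtain O(¬flag_charter).
So O(¬flag_charter) holds, i.e. flag_charter is forbidden. None of the other listed options is forbidden under the premises.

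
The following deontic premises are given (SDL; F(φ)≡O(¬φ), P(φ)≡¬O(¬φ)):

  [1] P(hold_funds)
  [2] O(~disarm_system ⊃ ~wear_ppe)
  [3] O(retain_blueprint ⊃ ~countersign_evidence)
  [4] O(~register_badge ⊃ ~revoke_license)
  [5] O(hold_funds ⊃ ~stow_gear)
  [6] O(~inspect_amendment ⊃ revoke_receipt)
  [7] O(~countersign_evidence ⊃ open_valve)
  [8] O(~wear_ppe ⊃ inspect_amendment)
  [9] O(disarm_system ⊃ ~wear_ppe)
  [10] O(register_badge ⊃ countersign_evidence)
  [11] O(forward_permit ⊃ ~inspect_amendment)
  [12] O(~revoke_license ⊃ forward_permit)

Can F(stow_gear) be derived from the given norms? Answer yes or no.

Premise 5 is O(hold_funds ⊃ ~stow_gear), but O(hold_funds) is not derivable from the premises (the permission P(hold_funds) asserts only ~O(~hold_funds), not O(hold_funds)), so it does not yield O(~stow_gear).
No other premise forces O(~stow_gear). An ideal world satisfying every premise can still have stow_gear true, so F(stow_gear) is not derivable.

No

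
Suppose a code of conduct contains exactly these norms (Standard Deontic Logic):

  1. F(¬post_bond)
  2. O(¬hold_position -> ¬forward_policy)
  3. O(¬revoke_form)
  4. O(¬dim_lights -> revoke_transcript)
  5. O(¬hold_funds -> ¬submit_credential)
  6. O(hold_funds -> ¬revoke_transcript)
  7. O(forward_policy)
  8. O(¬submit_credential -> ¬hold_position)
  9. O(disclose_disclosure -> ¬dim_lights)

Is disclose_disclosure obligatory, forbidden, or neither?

Premise 7 states O(forward_policy) outright.
Premise 2, O(¬hold_position -> ¬forward_policy), contraposes to O(forward_policy -> hold_position); with O(forward_policy) we get O(hold_position).
The contrapositive of premise 8 (O(¬submit_credential -> ¬hold_position)) is O(hold_position -> submit_credential), and O(hold_position) is already established, so O(submit_credential).
Premise 5, O(¬hold_funds -> ¬submit_credential), contraposes to O(submit_credential -> hold_funds); with O(submit_credential) we get O(hold_funds).
Applying K to premise 6 (O(hold_funds -> ¬revoke_transcript)) and O(hold_funds) yields O(¬revoke_transcript).
Premise 4 is O(¬dim_lights -> revoke_transcript); contrapositively O(¬revoke_transcript -> dim_lights). Since O(¬revoke_transcript) holds, K gives O(dim_lights).
Premise 9 is O(disclose_disclosure -> ¬dim_lights); contrapositively O(dim_lights -> ¬disclose_disclosure). Since O(dim_lights) holds, K gives O(¬disclose_disclosure).
Premises 1, 3 do not contribute to this derivation.
Thus O(¬disclose_disclosure), which is F(disclose_disclosure): disclose_disclosure is forbidden.

Forbidden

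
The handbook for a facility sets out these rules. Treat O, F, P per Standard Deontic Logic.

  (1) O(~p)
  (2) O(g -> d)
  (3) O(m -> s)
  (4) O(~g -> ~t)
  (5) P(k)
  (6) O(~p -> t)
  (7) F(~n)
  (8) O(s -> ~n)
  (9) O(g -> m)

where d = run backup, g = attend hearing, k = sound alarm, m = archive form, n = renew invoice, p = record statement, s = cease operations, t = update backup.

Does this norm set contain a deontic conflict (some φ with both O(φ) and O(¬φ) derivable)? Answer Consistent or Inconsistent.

Inconsistent

Premise 7, F(~n), is equivalent to O(n).
Premise 8, O(s -> ~n), contraposes to O(n -> ~s); with O(n) we get O(~s).
The contrapositive of premise 3 (O(m -> s)) is O(~s -> ~m), and O(~s) is already established, so O(~m).
The contrapositive of premise 9 (O(g -> m)) is O(~m -> ~g), and O(~m) is already established, so O(~g).
Premise 4 is O(~g -> ~t); since O(~g), deontic closure gives O(~t).
The contrapositive of premise 6 (O(~p -> t)) is O(~t -> p), and O(~t) is already established, so O(p).
However, premise 1 gives O(~p).
We now have both O(p) and O(~p) — p is simultaneously obligatory and forbidden, violating the D-axiom.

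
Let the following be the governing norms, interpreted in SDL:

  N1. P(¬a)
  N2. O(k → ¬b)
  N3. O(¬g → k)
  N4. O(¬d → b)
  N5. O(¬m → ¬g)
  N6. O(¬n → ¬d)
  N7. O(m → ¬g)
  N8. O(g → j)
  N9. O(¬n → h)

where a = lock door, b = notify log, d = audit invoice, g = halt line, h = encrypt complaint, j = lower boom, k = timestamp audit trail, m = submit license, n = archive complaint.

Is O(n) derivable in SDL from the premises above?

Premises 5 and 7 are O(¬m → ¬g) and O(m → ¬g); every ideal world satisfies ¬m or m, so in either case ¬g holds — hence O(¬g).
With premise 3, O(¬g → k), the K-axiom yields O(k).
Applying K to premise 2 (O(k → ¬b)) and O(k) yields O(¬b).
The contrapositive of premise 4 (O(¬d → b)) is O(¬b → d), and O(¬b) is already established, so O(d).
Premise 6 is O(¬n → ¬d); contrapositively O(d → n). Since O(d) holds, K gives O(n).
Premises 1, 8, 9 do not contribute to this derivation.
So O(n) follows.

Yes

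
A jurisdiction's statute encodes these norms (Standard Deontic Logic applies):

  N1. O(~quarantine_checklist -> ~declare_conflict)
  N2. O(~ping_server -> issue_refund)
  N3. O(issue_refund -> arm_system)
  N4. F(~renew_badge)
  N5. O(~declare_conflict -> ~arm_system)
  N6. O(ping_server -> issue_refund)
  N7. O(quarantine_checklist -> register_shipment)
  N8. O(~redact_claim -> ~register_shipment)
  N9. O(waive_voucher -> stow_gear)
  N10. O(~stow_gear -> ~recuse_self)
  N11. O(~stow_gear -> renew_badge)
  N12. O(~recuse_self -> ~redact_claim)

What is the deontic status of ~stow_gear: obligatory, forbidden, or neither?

Forbidden

Premises 6 and 2 cover both cases: O(ping_server -> issue_refund) and O(~ping_server -> issue_refund). Since ping_server ∨ ~ping_server is a tautology, O(issue_refund) follows.
With premise 3, O(issue_refund -> arm_system), the K-axiom yields O(arm_system).
Premise 5, O(~declare_conflict -> ~arm_system), contraposes to O(arm_system -> declare_conflict); with O(arm_system) we get O(declare_conflict).
The contrapositive of premise 1 (O(~quarantine_checklist -> ~declare_conflict)) is O(declare_conflict -> quarantine_checklist), and O(declare_conflict) is already established, so O(quarantine_checklist).
With premise 7, O(quarantine_checklist -> register_shipment), the K-axiom yields O(register_shipment).
Premise 8, O(~redact_claim -> ~register_shipment), contraposes to O(register_shipment -> redact_claim); with O(register_shipment) we get O(redact_claim).
Premise 12, O(~recuse_self -> ~redact_claim), contraposes to O(redact_claim -> recuse_self); with O(redact_claim) we get O(recuse_self).
The contrapositive of premise 10 (O(~stow_gear -> ~recuse_self)) is O(recuse_self -> stow_gear), and O(recuse_self) is already established, so O(stow_gear).
Premises 4, 9, 11 do not contribute to this derivation.
Thus O(stow_gear), which is F(~stow_gear): ~stow_gear is forbidden.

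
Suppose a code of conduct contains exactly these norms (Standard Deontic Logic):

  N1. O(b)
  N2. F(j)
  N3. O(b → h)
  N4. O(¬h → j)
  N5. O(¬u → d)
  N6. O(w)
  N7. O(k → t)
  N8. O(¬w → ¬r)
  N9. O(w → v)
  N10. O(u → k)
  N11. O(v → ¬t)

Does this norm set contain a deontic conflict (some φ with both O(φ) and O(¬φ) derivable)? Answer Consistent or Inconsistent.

Consistent

Premise 4 is O(¬h → j), but O(¬h) is not derivable from the premises, so it does not yield O(j).
So O(j) is not derivable, and the apparent clash with O(¬j) does not arise.
A world satisfying every obligation exists (e.g. b=true, d=true, h=true, j=false, k=false, r=false, t=false, u=false, v=true, w=true); no atom is both obligatory and forbidden, so the set is consistent.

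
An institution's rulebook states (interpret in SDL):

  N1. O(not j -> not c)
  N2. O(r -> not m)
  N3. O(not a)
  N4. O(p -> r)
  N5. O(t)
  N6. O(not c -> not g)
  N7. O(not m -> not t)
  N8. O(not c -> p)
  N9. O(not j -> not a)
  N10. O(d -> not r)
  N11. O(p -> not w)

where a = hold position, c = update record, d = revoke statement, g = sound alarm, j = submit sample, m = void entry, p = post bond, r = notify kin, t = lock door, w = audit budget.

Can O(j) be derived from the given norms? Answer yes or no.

Yes

From premise 5 we have O(t).
Premise 7 is O(not m -> not t); contrapositively O(t -> m). Since O(t) holds, K gives O(m).
The contrapositive of premise 2 (O(r -> not m)) is O(m -> not r), and O(m) is already established, so O(not r).
The contrapositive of premise 4 (O(p -> r)) is O(not r -> not p), and O(not r) is already established, so O(not p).
Premise 8, O(not c -> p), contraposes to O(not p -> c); with O(not p) we get O(c).
Premise 1, O(not j -> not c), contraposes to O(c -> j); with O(c) we get O(j).
Premises 3, 6, 9, 10, 11 do not contribute to this derivation.
So O(j) follows.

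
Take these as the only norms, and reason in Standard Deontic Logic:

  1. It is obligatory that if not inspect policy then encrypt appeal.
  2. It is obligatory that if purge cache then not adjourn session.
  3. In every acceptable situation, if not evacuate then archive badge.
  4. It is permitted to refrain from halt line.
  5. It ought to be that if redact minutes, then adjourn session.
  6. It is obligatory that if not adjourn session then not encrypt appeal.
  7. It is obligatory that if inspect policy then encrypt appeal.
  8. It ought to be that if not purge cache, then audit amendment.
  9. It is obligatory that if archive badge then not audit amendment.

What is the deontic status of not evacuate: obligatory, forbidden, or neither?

Premises 7 and 1 are O(inspect_policy → encrypt_appeal) and O(¬inspect_policy → encrypt_appeal); every ideal world satisfies inspect_policy or ¬inspect_policy, so in either case encrypt_appeal holds — hence O(encrypt_appeal).
Premise 6, O(¬adjourn_session → ¬encrypt_appeal), contraposes to O(encrypt_appeal → adjourn_session); with O(encrypt_appeal) we get O(adjourn_session).
Premise 2 is O(purge_cache → ¬adjourn_session); contrapositively O(adjourn_session → ¬purge_cache). Since O(adjourn_session) holds, K gives O(¬purge_cache).
Premise 8 is O(¬purge_cache → audit_amendment); since O(¬purge_cache), deontic closure gives O(audit_amendment).
The contrapositive of premise 9 (O(archive_badge → ¬audit_amendment)) is O(audit_amendment → ¬archive_badge), and O(audit_amendment) is already established, so O(¬archive_badge).
Premise 3 is O(¬evacuate → archive_badge); contrapositively O(¬archive_badge → evacuate). Since O(¬archive_badge) holds, K gives O(evacuate).
Premises 4, 5 do not contribute to this derivation.
Thus O(evacuate), which is F(¬evacuate): ¬evacuate is forbidden.

Forbidden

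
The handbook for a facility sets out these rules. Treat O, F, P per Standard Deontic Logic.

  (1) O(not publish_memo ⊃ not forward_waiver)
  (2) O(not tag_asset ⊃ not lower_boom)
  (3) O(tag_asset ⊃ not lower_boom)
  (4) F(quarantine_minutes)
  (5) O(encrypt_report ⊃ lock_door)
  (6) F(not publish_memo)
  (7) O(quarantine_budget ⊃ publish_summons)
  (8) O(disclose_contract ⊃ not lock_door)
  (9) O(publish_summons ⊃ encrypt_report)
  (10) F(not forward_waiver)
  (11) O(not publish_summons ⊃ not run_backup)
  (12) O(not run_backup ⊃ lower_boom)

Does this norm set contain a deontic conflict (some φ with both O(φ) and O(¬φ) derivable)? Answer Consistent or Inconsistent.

Consistent

Premise 1 is O(not publish_memo ⊃ not forward_waiver), but O(not publish_memo) is not derivable from the premises, so it does not yield O(not forward_waiver).
So O(not forward_waiver) is not derivable, and the apparent clash with O(forward_waiver) does not arise.
A world satisfying every obligation exists (e.g. disclose_contract=false, encrypt_report=true, forward_waiver=true, lock_door=true, lower_boom=false, publish_memo=true, publish_summons=true, quarantine_budget=false, quarantine_minutes=false, run_backup=true, tag_asset=false); no atom is both obligatory and forbidden, so the set is consistent.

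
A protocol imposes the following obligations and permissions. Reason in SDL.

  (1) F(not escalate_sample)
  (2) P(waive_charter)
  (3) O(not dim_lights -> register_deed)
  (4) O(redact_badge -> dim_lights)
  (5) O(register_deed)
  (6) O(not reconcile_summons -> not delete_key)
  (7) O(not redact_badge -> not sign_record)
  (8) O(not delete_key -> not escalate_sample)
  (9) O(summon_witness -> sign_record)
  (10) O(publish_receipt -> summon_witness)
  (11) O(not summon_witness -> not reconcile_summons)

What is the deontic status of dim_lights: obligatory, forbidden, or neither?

Obligatory

Premise 1 is F(not escalate_sample), i.e. O(escalate_sample).
Premise 8, O(not delete_key -> not escalate_sample), contraposes to O(escalate_sample -> delete_key); with O(escalate_sample) we get O(delete_key).
Premise 6, O(not reconcile_summons -> not delete_key), contraposes to O(delete_key -> reconcile_summons); with O(delete_key) we get O(reconcile_summons).
The contrapositive of premise 11 (O(not summon_witness -> not reconcile_summons)) is O(reconcile_summons -> summon_witness), and O(reconcile_summons) is already established, so O(summon_witness).
From O(summon_witness) and premise 9, O(summon_witness -> sign_record), we obtain O(sign_record).
The contrapositive of premise 7 (O(not redact_badge -> not sign_record)) is O(sign_record -> redact_badge), and O(sign_record) is already established, so O(redact_badge).
Applying K to premise 4 (O(redact_badge -> dim_lights)) and O(redact_badge) yields O(dim_lights).
Premises 2, 3, 5, 10 do not contribute to this derivation.
Hence dim_lights is obligatory.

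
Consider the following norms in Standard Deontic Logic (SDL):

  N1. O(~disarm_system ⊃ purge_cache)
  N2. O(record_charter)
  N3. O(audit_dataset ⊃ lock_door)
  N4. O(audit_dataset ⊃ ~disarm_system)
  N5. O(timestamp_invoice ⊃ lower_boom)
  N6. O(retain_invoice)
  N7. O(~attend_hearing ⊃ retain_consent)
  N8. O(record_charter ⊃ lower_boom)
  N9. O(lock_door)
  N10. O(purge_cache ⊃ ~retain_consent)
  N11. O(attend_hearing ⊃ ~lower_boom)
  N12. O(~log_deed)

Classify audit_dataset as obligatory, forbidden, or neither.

Forbidden

From premise 2 we have O(record_charter).
From O(record_charter) and premise 8, O(record_charter ⊃ lower_boom), we obtain O(lower_boom).
The contrapositive of premise 11 (O(attend_hearing ⊃ ~lower_boom)) is O(lower_boom ⊃ ~attend_hearing), and O(lower_boom) is already established, so O(~attend_hearing).
With premise 7, O(~attend_hearing ⊃ retain_consent), the K-axiom yields O(retain_consent).
Premise 10 is O(purge_cache ⊃ ~retain_consent); contrapositively O(retain_consent ⊃ ~purge_cache). Since O(retain_consent) holds, K gives O(~purge_cache).
The contrapositive of premise 1 (O(~disarm_system ⊃ purge_cache)) is O(~purge_cache ⊃ disarm_system), and O(~purge_cache) is already established, so O(disarm_system).
Premise 4 is O(audit_dataset ⊃ ~disarm_system); contrapositively O(disarm_system ⊃ ~audit_dataset). Since O(disarm_system) holds, K gives O(~audit_dataset).
Premises 3, 5, 6, 9, 12 do not contribute to this derivation.
Thus O(~audit_dataset), which is F(audit_dataset): audit_dataset is forbidden.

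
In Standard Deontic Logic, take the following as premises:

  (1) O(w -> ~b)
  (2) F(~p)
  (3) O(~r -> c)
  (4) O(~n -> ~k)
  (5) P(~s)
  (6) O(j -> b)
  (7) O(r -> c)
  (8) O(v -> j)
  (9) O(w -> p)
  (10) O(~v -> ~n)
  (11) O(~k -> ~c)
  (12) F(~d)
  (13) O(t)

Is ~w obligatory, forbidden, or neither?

Premises 7 and 3 cover both cases: O(r -> c) and O(~r -> c). Since r ∨ ~r is a tautology, O(c) follows.
Premise 11, O(~k -> ~c), contraposes to O(c -> k); with O(c) we get O(k).
Premise 4, O(~n -> ~k), contraposes to O(k -> n); with O(k) we get O(n).
Premise 10, O(~v -> ~n), contraposes to O(n -> v); with O(n) we get O(v).
Applying K to premise 8 (O(v -> j)) and O(v) yields O(j).
Applying K to premise 6 (O(j -> b)) and O(j) yields O(b).
The contrapositive of premise 1 (O(w -> ~b)) is O(b -> ~w), and O(b) is already established, so O(~w).
Premises 2, 5, 9, 12, 13 do not contribute to this derivation.
Hence ~w is obligatory.

Obligatory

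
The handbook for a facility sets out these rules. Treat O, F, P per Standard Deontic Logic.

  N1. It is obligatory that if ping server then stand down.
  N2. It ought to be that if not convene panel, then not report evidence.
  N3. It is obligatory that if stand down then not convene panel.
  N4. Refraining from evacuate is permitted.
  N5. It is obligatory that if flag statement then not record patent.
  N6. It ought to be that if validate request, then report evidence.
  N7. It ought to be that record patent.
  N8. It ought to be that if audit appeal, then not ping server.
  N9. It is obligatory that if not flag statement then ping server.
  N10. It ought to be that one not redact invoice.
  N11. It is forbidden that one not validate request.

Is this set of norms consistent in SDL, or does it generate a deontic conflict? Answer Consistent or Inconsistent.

Inconsistent

F(¬validate_request) at premise 11 means O(validate_request).
Applying K to premise 6 (O(validate_request → report_evidence)) and O(validate_request) yields O(report_evidence).
Premise 2, O(¬convene_panel → ¬report_evidence), contraposes to O(report_evidence → convene_panel); with O(report_evidence) we get O(convene_panel).
Premise 3, O(stand_down → ¬convene_panel), contraposes to O(convene_panel → ¬stand_down); with O(convene_panel) we get O(¬stand_down).
Premise 1 is O(ping_server → stand_down); contrapositively O(¬stand_down → ¬ping_server). Since O(¬stand_down) holds, K gives O(¬ping_server).
The contrapositive of premise 9 (O(¬flag_statement → ping_server)) is O(¬ping_server → flag_statement), and O(¬ping_server) is already established, so O(flag_statement).
From O(flag_statement) and premise 5, O(flag_statement → ¬record_patent), we obtain O(¬record_patent).
However, premise 7 gives O(record_patent).
We now have both O(¬record_patent) and O(record_patent) — record_patent is simultaneously obligatory and forbidden, violating the D-axiom.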